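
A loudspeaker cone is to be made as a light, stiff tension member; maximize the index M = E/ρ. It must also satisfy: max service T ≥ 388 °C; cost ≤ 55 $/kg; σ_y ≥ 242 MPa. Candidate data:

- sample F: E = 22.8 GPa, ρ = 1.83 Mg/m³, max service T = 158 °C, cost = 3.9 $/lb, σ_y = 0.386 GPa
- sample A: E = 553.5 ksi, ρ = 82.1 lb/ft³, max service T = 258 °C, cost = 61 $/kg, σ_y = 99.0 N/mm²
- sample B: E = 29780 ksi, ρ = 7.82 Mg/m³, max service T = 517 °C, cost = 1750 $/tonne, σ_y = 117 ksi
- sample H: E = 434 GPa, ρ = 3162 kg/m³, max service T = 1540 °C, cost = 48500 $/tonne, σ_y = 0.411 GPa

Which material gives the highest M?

Screen on constraints: max service T ≥ 388 °C; cost ≤ 55 $/kg; σ_y ≥ 242 MPa. Survivors: sample B, sample H.
After converting to SI:
  sample B: E = 205.3 GPa, ρ = 7820 kg/m³
  sample H: E = 434.0 GPa, ρ = 3162 kg/m³
  sample H: M = 137 MN·m/kg
  sample B: M = 26.3 MN·m/kg
Sample H ranks first.

sample H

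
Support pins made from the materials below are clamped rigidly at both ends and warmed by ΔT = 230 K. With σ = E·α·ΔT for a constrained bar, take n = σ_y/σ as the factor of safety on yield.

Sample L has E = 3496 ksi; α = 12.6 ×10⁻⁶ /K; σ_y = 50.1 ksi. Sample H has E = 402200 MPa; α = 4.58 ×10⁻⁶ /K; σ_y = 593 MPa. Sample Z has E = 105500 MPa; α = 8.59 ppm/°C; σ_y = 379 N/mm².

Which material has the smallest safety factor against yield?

Converting E to GPa, α to ×10⁻⁶/K, σ_y to MPa, then σ and n for each:
  sample L: E = 24.10, α = 12.6, σ_y = 345.4 → σ = 69.9 MPa, n = 4.95
  sample H: E = 402.2, α = 4.58, σ_y = 593.0 → σ = 424 MPa, n = 1.40
  sample Z: E = 105.5, α = 8.59, σ_y = 379.0 → σ = 208 MPa, n = 1.82
The minimum is sample H at n = 1.40.

sample H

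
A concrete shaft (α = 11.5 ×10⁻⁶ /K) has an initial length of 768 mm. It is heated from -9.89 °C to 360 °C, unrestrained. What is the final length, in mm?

771.27 mm

ΔT = 360 − (-9.89) = 369.9 K.
ΔL = α·L₀·ΔT = 11.5×10⁻⁶ × 768 mm × 369.9 K = 3.27 mm.
L = L₀ + ΔL = 768 + 3.27 = 771.27 mm.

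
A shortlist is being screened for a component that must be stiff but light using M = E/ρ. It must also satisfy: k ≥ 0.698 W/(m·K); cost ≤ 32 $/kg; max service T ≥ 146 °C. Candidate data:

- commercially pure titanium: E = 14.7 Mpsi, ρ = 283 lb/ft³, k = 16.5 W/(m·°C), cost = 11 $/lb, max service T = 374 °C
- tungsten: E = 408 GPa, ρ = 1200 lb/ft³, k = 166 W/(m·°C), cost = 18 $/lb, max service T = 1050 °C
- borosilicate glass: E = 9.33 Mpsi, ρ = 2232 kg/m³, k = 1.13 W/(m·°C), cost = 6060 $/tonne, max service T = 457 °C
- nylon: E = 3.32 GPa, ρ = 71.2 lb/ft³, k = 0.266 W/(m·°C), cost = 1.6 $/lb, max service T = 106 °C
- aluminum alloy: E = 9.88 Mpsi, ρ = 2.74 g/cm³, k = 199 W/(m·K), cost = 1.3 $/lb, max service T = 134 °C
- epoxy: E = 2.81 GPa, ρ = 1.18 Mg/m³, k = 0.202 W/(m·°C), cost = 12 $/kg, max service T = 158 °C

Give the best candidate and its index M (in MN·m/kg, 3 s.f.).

Screen on constraints: k ≥ 0.698 W/(m·K); cost ≤ 32 $/kg; max service T ≥ 146 °C. Survivors: commercially pure titanium, borosilicate glass.
Putting every candidate on a common basis:
  commercially pure titanium: E = 101.4 GPa, ρ = 4533 kg/m³
  borosilicate glass: E = 64.33 GPa, ρ = 2232 kg/m³
  borosilicate glass: M = 28.8 MN·m/kg
  commercially pure titanium: M = 22.4 MN·m/kg
Borosilicate glass ranks first.

borosilicate glass, M = 28.8 MN·m/kg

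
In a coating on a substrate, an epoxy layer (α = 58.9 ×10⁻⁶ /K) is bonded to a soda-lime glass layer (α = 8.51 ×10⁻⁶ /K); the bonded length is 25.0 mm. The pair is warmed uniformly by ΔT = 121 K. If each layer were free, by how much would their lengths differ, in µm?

Δα = |58.9 − 8.51|×10⁻⁶/K = 50.4×10⁻⁶/K.
ΔL_mismatch = Δα·L·ΔT = 50.4×10⁻⁶ × 25.0 mm × 121.0 K = 152 µm.

152 µm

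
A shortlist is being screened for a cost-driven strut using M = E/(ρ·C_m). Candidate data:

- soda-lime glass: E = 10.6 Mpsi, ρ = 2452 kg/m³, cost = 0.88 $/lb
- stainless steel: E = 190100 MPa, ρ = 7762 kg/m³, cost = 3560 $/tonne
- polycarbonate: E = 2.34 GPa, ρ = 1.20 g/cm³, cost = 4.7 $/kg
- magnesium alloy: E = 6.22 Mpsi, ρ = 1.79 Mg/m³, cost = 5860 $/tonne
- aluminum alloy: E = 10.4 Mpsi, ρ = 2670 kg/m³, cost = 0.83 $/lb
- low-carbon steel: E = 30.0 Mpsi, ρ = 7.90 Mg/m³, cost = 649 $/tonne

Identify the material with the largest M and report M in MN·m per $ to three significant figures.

low-carbon steel, M = 40.3 MN·m per $

Normalizing units and computing the index:
  soda-lime glass: E = 73.08 GPa, ρ = 2452 kg/m³, cost = 1.940 $/kg
  stainless steel: E = 190.1 GPa, ρ = 7762 kg/m³, cost = 3.560 $/kg
  polycarbonate: E = 2.340 GPa, ρ = 1200 kg/m³, cost = 4.700 $/kg
  magnesium alloy: E = 42.89 GPa, ρ = 1790 kg/m³, cost = 5.860 $/kg
  aluminum alloy: E = 71.71 GPa, ρ = 2670 kg/m³, cost = 1.830 $/kg
  low-carbon steel: E = 206.8 GPa, ρ = 7900 kg/m³, cost = 0.6490 $/kg
  low-carbon steel: M = 40.3 MN·m per $
  soda-lime glass: M = 15.4 MN·m per $
  aluminum alloy: M = 14.7 MN·m per $
  stainless steel: M = 6.88 MN·m per $
  magnesium alloy: M = 4.09 MN·m per $
  polycarbonate: M = 0.415 MN·m per $
The maximum is for low-carbon steel.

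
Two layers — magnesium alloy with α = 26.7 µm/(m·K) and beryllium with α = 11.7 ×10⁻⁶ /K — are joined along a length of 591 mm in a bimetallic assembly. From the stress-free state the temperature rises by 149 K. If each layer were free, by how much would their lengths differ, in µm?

Δα = |26.7 − 11.7|×10⁻⁶/K = 15.0×10⁻⁶/K.
ΔL_mismatch = Δα·L·ΔT = 15.0×10⁻⁶ × 591.0 mm × 149.0 K = 1320 µm.

1320 µm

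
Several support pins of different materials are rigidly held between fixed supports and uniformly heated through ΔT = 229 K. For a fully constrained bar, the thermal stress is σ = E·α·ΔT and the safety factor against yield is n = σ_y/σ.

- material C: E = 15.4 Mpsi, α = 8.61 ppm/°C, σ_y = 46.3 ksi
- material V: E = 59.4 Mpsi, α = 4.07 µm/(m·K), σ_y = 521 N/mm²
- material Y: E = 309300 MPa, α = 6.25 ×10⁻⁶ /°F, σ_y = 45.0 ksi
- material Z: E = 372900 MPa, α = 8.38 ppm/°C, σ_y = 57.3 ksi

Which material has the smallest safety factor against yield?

material Y

With everything in SI (GPa, ×10⁻⁶/K, MPa):
  material C: E = 106.2, α = 8.61, σ_y = 319.2 → σ = 209 MPa, n = 1.52
  material V: E = 409.5, α = 4.07, σ_y = 521.0 → σ = 382 MPa, n = 1.36
  material Y: E = 309.3, α = 11.2, σ_y = 310.3 → σ = 797 MPa, n = 0.389
  material Z: E = 372.9, α = 8.38, σ_y = 395.1 → σ = 716 MPa, n = 0.552
Smallest n: material Y with n = 0.389.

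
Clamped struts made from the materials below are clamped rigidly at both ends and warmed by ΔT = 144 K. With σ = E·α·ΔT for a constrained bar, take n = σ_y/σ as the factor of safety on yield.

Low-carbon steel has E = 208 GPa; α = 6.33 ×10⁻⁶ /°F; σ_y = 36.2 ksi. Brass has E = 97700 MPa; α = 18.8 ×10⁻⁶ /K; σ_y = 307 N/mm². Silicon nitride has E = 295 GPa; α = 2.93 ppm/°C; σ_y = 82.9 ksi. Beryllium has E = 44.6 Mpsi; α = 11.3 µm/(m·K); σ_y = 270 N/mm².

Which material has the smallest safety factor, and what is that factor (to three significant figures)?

beryllium, n = 0.540

Converting E to GPa, α to ×10⁻⁶/K, σ_y to MPa, then σ and n for each:
  low-carbon steel: E = 208.0, α = 11.4, σ_y = 249.6 → σ = 341 MPa, n = 0.731
  brass: E = 97.70, α = 18.8, σ_y = 307.0 → σ = 264 MPa, n = 1.16
  silicon nitride: E = 295.0, α = 2.93, σ_y = 571.6 → σ = 124 MPa, n = 4.59
  beryllium: E = 307.5, α = 11.3, σ_y = 270.0 → σ = 500 MPa, n = 0.540
Beryllium has the lowest safety factor, n = 0.540.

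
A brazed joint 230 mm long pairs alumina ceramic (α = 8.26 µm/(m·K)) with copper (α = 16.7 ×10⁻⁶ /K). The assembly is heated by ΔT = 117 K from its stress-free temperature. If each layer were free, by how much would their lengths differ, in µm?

Δα = |8.26 − 16.7|×10⁻⁶/K = 8.44×10⁻⁶/K.
ΔL_mismatch = Δα·L·ΔT = 8.44×10⁻⁶ × 230.0 mm × 117.0 K = 227 µm.

227 µm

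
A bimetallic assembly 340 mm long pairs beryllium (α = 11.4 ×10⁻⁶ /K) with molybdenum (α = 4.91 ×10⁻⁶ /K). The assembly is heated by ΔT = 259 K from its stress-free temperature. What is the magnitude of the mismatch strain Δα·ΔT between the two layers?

1.68×10⁻³

Δα = |11.4 − 4.91|×10⁻⁶/K = 6.49×10⁻⁶/K.
Mismatch strain = Δα·ΔT = 6.49×10⁻⁶ × 259.0 = 1.68×10⁻³.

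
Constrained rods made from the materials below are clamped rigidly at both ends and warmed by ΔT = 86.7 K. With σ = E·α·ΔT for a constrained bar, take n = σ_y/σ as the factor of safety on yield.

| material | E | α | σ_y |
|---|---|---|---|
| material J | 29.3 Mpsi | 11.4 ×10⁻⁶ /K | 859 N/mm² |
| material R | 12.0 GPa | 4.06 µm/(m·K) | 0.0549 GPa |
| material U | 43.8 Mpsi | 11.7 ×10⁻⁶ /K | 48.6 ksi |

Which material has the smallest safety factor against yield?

material U

Per material, after unit conversion:
  material J: E = 202.0, α = 11.4, σ_y = 859.0 → σ = 200 MPa, n = 4.30
  material R: E = 12.00, α = 4.06, σ_y = 54.90 → σ = 4.22 MPa, n = 13.0
  material U: E = 302.0, α = 11.7, σ_y = 335.1 → σ = 306 MPa, n = 1.09
Smallest n: material U with n = 1.09.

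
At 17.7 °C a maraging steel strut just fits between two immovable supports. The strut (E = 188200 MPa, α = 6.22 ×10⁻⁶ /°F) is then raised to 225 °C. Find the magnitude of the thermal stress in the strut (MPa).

437 MPa

E = 188200 MPa = 188.2 GPa.
α = 6.22×10⁻⁶/°F × 9/5 = 11.2×10⁻⁶/K.
ΔT = 207.3 K. Constrained thermal stress σ = E·α·ΔT = 188.2×10³ MPa × 11.2×10⁻⁶ × 207.3 = 437 MPa (compressive).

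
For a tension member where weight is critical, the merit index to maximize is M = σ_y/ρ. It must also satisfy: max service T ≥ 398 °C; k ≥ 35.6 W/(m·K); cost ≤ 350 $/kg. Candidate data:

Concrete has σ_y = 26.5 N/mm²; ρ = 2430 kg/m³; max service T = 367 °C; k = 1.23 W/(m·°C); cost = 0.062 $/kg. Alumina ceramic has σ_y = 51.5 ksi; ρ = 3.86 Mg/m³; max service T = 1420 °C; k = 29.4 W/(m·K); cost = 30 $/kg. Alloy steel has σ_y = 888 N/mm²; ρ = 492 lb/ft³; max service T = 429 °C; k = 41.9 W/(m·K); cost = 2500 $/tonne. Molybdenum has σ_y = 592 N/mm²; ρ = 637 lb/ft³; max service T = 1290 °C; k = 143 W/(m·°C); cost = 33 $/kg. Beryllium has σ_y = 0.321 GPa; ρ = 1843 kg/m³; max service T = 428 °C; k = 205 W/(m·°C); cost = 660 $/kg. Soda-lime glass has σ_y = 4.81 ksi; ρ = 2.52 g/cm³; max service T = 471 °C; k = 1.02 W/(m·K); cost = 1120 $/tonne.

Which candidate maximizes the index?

Screen on constraints: max service T ≥ 398 °C; k ≥ 35.6 W/(m·K); cost ≤ 350 $/kg. Survivors: alloy steel, molybdenum.
After converting to SI:
  alloy steel: σ_y = 888.0 MPa, ρ = 7881 kg/m³
  molybdenum: σ_y = 592.0 MPa, ρ = 10200 kg/m³
  alloy steel: M = 113 kN·m/kg
  molybdenum: M = 58.0 kN·m/kg
Highest index: alloy steel.

alloy steel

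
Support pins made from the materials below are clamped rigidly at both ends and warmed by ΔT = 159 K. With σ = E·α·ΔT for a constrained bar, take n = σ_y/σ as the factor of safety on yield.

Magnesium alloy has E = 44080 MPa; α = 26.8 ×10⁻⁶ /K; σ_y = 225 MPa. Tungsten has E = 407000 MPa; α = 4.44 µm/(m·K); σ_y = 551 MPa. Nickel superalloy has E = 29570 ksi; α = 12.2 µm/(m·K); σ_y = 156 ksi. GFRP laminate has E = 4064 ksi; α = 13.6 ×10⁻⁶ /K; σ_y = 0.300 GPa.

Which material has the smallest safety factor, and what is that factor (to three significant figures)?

Converting E to GPa, α to ×10⁻⁶/K, σ_y to MPa, then σ and n for each:
  magnesium alloy: E = 44.08, α = 26.8, σ_y = 225.0 → σ = 188 MPa, n = 1.20
  tungsten: E = 407.0, α = 4.44, σ_y = 551.0 → σ = 287 MPa, n = 1.92
  nickel superalloy: E = 203.9, α = 12.2, σ_y = 1076 → σ = 395 MPa, n = 2.72
  GFRP laminate: E = 28.02, α = 13.6, σ_y = 300.0 → σ = 60.6 MPa, n = 4.95
The minimum is magnesium alloy at n = 1.20.

magnesium alloy, n = 1.20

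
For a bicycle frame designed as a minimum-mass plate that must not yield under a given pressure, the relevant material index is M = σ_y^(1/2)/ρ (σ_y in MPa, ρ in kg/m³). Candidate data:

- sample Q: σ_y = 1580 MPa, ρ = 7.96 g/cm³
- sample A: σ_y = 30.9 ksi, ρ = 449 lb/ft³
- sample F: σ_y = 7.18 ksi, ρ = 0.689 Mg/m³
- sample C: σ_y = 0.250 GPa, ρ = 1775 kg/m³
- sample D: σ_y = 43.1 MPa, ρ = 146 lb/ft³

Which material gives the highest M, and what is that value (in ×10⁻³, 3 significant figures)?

Putting every candidate on a common basis:
  sample Q: σ_y = 1580 MPa, ρ = 7960 kg/m³
  sample A: σ_y = 213.0 MPa, ρ = 7192 kg/m³
  sample F: σ_y = 49.50 MPa, ρ = 689.0 kg/m³
  sample C: σ_y = 250.0 MPa, ρ = 1775 kg/m³
  sample D: σ_y = 43.10 MPa, ρ = 2339 kg/m³
  sample F: M = 10.2×10⁻³
  sample C: M = 8.91×10⁻³
  sample Q: M = 4.99×10⁻³
  sample D: M = 2.81×10⁻³
  sample A: M = 2.03×10⁻³
Sample F ranks first.

sample F, M = 10.2×10⁻³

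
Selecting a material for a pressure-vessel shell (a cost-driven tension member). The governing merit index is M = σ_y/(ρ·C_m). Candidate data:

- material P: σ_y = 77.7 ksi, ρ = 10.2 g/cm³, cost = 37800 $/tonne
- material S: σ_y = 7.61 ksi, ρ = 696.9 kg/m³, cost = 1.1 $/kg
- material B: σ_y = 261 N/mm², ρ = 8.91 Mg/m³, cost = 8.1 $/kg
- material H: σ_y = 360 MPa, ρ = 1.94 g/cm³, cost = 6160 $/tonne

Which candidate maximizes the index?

material S

Normalizing units and computing the index:
  material P: σ_y = 535.7 MPa, ρ = 10200 kg/m³, cost = 37.80 $/kg
  material S: σ_y = 52.47 MPa, ρ = 696.9 kg/m³, cost = 1.100 $/kg
  material B: σ_y = 261.0 MPa, ρ = 8910 kg/m³, cost = 8.100 $/kg
  material H: σ_y = 360.0 MPa, ρ = 1940 kg/m³, cost = 6.160 $/kg
  material S: M = 68.4 kN·m per $
  material H: M = 30.1 kN·m per $
  material B: M = 3.62 kN·m per $
  material P: M = 1.39 kN·m per $
The maximum is for material S.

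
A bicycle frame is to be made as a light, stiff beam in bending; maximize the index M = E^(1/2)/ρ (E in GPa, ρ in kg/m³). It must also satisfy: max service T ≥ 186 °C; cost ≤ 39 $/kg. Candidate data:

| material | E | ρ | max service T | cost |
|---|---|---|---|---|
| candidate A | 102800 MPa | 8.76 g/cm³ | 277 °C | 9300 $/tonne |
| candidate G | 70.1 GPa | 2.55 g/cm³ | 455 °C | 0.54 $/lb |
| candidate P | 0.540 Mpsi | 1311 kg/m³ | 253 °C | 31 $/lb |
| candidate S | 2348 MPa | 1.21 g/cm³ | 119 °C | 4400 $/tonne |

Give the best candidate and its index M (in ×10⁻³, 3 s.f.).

candidate G, M = 3.28×10⁻³

Screen on constraints: max service T ≥ 186 °C; cost ≤ 39 $/kg. Survivors: candidate A, candidate G.
Putting every candidate on a common basis:
  candidate A: E = 102.8 GPa, ρ = 8760 kg/m³
  candidate G: E = 70.10 GPa, ρ = 2550 kg/m³
  candidate G: M = 3.28×10⁻³
  candidate A: M = 1.16×10⁻³
Candidate G ranks first.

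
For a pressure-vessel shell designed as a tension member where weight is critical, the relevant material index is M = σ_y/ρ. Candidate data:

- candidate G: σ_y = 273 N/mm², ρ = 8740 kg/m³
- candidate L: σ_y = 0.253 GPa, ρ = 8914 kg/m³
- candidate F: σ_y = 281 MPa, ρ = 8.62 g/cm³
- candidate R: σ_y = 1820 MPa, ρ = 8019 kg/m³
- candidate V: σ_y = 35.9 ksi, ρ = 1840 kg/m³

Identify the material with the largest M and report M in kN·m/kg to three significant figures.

Putting every candidate on a common basis:
  candidate G: σ_y = 273.0 MPa, ρ = 8740 kg/m³
  candidate L: σ_y = 253.0 MPa, ρ = 8914 kg/m³
  candidate F: σ_y = 281.0 MPa, ρ = 8620 kg/m³
  candidate R: σ_y = 1820 MPa, ρ = 8019 kg/m³
  candidate V: σ_y = 247.5 MPa, ρ = 1840 kg/m³
  candidate R: M = 227 kN·m/kg
  candidate V: M = 135 kN·m/kg
  candidate F: M = 32.6 kN·m/kg
  candidate G: M = 31.2 kN·m/kg
  candidate L: M = 28.4 kN·m/kg
Highest index: candidate R.

candidate R, M = 227 kN·m/kg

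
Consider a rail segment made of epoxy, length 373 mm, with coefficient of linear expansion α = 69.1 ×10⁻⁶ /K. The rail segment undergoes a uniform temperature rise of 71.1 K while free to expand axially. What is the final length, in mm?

ΔL = α·L₀·ΔT = 69.1×10⁻⁶ × 373 mm × 71.10 K = 1.83 mm.
L = L₀ + ΔL = 373 + 1.83 = 374.83 mm.

374.83 mm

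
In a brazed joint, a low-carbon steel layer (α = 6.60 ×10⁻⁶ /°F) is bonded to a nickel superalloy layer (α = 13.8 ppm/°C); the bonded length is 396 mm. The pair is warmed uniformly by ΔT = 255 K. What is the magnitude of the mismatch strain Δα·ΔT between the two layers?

low-carbon steel: α = 6.60×10⁻⁶/°F × 9/5 = 11.9×10⁻⁶/K.
Δα = |11.9 − 13.8|×10⁻⁶/K = 1.92×10⁻⁶/K.
Mismatch strain = Δα·ΔT = 1.92×10⁻⁶ × 255.0 = 4.90×10⁻⁴.

4.90×10⁻⁴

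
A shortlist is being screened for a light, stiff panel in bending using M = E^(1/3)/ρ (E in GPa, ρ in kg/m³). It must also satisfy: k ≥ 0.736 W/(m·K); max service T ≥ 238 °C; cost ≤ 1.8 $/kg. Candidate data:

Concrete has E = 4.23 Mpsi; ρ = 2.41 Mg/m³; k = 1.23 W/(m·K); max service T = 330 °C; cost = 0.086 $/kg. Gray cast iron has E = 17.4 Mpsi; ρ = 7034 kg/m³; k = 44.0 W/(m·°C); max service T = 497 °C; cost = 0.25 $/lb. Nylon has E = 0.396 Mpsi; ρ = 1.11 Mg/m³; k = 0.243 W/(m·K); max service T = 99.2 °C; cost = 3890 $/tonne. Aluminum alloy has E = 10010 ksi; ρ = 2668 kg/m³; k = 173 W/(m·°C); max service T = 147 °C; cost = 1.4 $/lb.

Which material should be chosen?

Screen on constraints: k ≥ 0.736 W/(m·K); max service T ≥ 238 °C; cost ≤ 1.8 $/kg. Survivors: concrete, gray cast iron.
In SI units:
  concrete: E = 29.16 GPa, ρ = 2410 kg/m³
  gray cast iron: E = 120.0 GPa, ρ = 7034 kg/m³
  concrete: M = 1.28×10⁻³
  gray cast iron: M = 0.701×10⁻³
Highest index: concrete.

concrete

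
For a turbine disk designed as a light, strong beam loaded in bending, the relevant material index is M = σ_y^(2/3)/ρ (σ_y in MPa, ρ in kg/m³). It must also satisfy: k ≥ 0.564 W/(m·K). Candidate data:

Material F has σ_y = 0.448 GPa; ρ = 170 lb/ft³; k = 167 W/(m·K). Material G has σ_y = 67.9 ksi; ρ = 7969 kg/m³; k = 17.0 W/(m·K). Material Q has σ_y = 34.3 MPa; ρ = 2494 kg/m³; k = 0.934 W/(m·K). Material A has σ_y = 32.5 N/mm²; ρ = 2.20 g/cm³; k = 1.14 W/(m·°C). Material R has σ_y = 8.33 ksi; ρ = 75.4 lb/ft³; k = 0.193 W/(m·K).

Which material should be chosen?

Screen on constraints: k ≥ 0.564 W/(m·K). Survivors: material F, material G, material Q, material A.
Normalizing units and computing the index:
  material F: σ_y = 448.0 MPa, ρ = 2723 kg/m³
  material G: σ_y = 468.2 MPa, ρ = 7969 kg/m³
  material Q: σ_y = 34.30 MPa, ρ = 2494 kg/m³
  material A: σ_y = 32.50 MPa, ρ = 2200 kg/m³
  material F: M = 21.5×10⁻³
  material G: M = 7.57×10⁻³
  material A: M = 4.63×10⁻³
  material Q: M = 4.23×10⁻³
Material F ranks first.

material F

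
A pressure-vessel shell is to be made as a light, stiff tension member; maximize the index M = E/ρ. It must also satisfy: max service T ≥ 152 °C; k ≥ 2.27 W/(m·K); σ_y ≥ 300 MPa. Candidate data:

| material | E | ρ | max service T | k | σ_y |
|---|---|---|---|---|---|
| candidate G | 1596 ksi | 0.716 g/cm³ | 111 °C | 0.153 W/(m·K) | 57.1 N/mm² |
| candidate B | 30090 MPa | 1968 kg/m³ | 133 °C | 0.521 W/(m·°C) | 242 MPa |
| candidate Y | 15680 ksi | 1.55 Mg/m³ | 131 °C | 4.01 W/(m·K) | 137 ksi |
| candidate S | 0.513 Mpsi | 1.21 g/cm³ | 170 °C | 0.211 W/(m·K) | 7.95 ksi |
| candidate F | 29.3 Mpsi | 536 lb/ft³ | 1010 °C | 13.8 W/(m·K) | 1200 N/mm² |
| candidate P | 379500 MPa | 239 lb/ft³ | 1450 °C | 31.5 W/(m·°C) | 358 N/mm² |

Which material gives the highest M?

Screen on constraints: max service T ≥ 152 °C; k ≥ 2.27 W/(m·K); σ_y ≥ 300 MPa. Survivors: candidate F, candidate P.
Putting every candidate on a common basis:
  candidate F: E = 202.0 GPa, ρ = 8586 kg/m³
  candidate P: E = 379.5 GPa, ρ = 3828 kg/m³
  candidate P: M = 99.1 MN·m/kg
  candidate F: M = 23.5 MN·m/kg
Candidate P has the largest M.

candidate P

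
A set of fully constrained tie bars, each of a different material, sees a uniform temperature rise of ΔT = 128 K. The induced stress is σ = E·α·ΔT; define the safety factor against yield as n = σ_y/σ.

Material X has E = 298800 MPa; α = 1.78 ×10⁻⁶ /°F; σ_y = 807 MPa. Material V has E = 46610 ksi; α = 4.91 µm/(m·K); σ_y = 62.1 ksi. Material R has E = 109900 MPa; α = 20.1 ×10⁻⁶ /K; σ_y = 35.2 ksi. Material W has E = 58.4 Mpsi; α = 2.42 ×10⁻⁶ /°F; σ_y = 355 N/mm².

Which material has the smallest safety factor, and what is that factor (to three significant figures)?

material R, n = 0.858

With everything in SI (GPa, ×10⁻⁶/K, MPa):
  material X: E = 298.8, α = 3.20, σ_y = 807.0 → σ = 123 MPa, n = 6.59
  material V: E = 321.4, α = 4.91, σ_y = 428.2 → σ = 202 MPa, n = 2.12
  material R: E = 109.9, α = 20.1, σ_y = 242.7 → σ = 283 MPa, n = 0.858
  material W: E = 402.7, α = 4.36, σ_y = 355.0 → σ = 225 MPa, n = 1.58
Smallest n: material R with n = 0.858.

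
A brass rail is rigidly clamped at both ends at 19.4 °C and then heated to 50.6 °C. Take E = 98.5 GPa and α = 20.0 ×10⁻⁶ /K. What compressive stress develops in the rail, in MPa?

61.5 MPa

ΔT = 31.20 K. Constrained thermal stress σ = E·α·ΔT = 98.50×10³ MPa × 20.0×10⁻⁶ × 31.20 = 61.5 MPa (compressive).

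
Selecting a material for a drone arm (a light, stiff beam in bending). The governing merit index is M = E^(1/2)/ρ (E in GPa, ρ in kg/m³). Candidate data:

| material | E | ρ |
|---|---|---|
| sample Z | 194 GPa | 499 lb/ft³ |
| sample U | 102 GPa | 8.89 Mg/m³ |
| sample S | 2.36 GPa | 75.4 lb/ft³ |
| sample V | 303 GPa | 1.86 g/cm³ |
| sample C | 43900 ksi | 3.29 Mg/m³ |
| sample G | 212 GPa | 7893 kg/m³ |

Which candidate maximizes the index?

sample V

In SI units:
  sample Z: E = 194.0 GPa, ρ = 7993 kg/m³
  sample U: E = 102.0 GPa, ρ = 8890 kg/m³
  sample S: E = 2.360 GPa, ρ = 1208 kg/m³
  sample V: E = 303.0 GPa, ρ = 1860 kg/m³
  sample C: E = 302.7 GPa, ρ = 3290 kg/m³
  sample G: E = 212.0 GPa, ρ = 7893 kg/m³
  sample V: M = 9.36×10⁻³
  sample C: M = 5.29×10⁻³
  sample G: M = 1.84×10⁻³
  sample Z: M = 1.74×10⁻³
  sample S: M = 1.27×10⁻³
  sample U: M = 1.14×10⁻³
The maximum is for sample V.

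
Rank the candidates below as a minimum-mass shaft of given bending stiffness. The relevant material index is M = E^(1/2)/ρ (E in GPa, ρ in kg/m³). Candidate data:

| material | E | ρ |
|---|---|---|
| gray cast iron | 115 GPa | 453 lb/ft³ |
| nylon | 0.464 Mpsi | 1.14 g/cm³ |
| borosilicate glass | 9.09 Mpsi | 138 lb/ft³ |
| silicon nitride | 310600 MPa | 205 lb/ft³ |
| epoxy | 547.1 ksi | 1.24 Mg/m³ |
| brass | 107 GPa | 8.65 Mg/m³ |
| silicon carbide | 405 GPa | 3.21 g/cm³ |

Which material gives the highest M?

After converting to SI:
  gray cast iron: E = 115.0 GPa, ρ = 7256 kg/m³
  nylon: E = 3.199 GPa, ρ = 1140 kg/m³
  borosilicate glass: E = 62.67 GPa, ρ = 2211 kg/m³
  silicon nitride: E = 310.6 GPa, ρ = 3284 kg/m³
  epoxy: E = 3.772 GPa, ρ = 1240 kg/m³
  brass: E = 107.0 GPa, ρ = 8650 kg/m³
  silicon carbide: E = 405.0 GPa, ρ = 3210 kg/m³
  silicon carbide: M = 6.27×10⁻³
  silicon nitride: M = 5.37×10⁻³
  borosilicate glass: M = 3.58×10⁻³
  nylon: M = 1.57×10⁻³
  epoxy: M = 1.57×10⁻³
  gray cast iron: M = 1.48×10⁻³
  brass: M = 1.20×10⁻³
The maximum is for silicon carbide.

silicon carbide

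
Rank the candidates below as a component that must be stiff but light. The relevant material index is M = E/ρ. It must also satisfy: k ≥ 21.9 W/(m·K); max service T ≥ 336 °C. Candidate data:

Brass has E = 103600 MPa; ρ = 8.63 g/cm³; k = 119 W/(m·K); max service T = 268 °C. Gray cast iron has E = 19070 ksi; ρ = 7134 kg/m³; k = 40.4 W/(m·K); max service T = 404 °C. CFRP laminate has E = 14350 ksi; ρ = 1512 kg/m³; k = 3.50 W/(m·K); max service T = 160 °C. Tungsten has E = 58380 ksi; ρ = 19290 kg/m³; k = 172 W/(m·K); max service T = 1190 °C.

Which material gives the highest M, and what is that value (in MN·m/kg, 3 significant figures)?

Screen on constraints: k ≥ 21.9 W/(m·K); max service T ≥ 336 °C. Survivors: gray cast iron, tungsten.
Normalizing units and computing the index:
  gray cast iron: E = 131.5 GPa, ρ = 7134 kg/m³
  tungsten: E = 402.5 GPa, ρ = 19290 kg/m³
  tungsten: M = 20.9 MN·m/kg
  gray cast iron: M = 18.4 MN·m/kg
Highest index: tungsten.

tungsten, M = 20.9 MN·m/kg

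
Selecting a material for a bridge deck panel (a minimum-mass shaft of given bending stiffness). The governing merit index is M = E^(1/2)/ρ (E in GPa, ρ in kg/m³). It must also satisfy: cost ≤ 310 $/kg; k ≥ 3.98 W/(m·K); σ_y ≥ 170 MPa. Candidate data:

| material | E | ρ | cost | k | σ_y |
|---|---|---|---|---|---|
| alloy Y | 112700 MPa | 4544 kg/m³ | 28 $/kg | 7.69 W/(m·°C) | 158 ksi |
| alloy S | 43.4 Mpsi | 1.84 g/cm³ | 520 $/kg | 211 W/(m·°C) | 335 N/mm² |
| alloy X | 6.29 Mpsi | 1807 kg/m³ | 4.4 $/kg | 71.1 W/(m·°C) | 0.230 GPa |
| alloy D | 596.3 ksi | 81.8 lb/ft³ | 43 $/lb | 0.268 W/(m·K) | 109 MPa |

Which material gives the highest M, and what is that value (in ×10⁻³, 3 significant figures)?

alloy X, M = 3.64×10⁻³

Screen on constraints: cost ≤ 310 $/kg; k ≥ 3.98 W/(m·K); σ_y ≥ 170 MPa. Survivors: alloy Y, alloy X.
After converting to SI:
  alloy Y: E = 112.7 GPa, ρ = 4544 kg/m³
  alloy X: E = 43.37 GPa, ρ = 1807 kg/m³
  alloy X: M = 3.64×10⁻³
  alloy Y: M = 2.34×10⁻³
Alloy X ranks first.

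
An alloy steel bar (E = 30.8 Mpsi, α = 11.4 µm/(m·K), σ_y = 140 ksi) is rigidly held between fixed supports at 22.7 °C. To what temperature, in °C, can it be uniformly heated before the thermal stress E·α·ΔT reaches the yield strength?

E = 30.8 Mpsi = 212.4 GPa.
σ_y = 140 ksi = 965.3 MPa.
E·α·ΔT = 965.3 MPa ⇒ ΔT = 965.3 / (212.4×10³ × 11.4×10⁻⁶) = 398.7 K.
T = 22.7 + 398.7 = 421.4 °C.

421 °C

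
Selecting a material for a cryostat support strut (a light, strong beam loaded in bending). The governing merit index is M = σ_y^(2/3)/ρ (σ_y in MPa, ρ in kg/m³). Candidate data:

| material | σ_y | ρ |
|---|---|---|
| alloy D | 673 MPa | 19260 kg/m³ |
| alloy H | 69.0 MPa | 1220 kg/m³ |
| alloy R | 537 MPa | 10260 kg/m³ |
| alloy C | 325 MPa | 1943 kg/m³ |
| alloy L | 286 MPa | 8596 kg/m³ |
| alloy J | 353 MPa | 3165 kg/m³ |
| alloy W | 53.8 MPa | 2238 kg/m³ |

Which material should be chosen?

alloy C

Computing M directly (units already consistent):
  alloy C: M = 24.3×10⁻³
  alloy J: M = 15.8×10⁻³
  alloy H: M = 13.8×10⁻³
  alloy R: M = 6.44×10⁻³
  alloy W: M = 6.37×10⁻³
  alloy L: M = 5.05×10⁻³
  alloy D: M = 3.99×10⁻³
Highest index: alloy C.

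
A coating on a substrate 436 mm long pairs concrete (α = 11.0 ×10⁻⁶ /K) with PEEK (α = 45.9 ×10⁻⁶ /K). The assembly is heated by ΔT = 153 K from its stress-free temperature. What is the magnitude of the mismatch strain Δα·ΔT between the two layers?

5.34×10⁻³

Δα = |11.0 − 45.9|×10⁻⁶/K = 34.9×10⁻⁶/K.
Mismatch strain = Δα·ΔT = 34.9×10⁻⁶ × 153.0 = 5.34×10⁻³.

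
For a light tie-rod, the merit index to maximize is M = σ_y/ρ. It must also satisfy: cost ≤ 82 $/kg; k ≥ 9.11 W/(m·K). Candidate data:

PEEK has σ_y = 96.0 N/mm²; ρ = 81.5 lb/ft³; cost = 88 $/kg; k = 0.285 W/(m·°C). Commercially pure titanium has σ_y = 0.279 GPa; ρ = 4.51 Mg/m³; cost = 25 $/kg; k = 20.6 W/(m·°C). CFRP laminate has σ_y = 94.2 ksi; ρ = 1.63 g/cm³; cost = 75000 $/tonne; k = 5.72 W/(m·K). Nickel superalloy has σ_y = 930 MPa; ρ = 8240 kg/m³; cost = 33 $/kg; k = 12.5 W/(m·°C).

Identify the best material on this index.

nickel superalloy

Screen on constraints: cost ≤ 82 $/kg; k ≥ 9.11 W/(m·K). Survivors: commercially pure titanium, nickel superalloy.
After converting to SI:
  commercially pure titanium: σ_y = 279.0 MPa, ρ = 4510 kg/m³
  nickel superalloy: σ_y = 930.0 MPa, ρ = 8240 kg/m³
  nickel superalloy: M = 113 kN·m/kg
  commercially pure titanium: M = 61.9 kN·m/kg
Nickel superalloy ranks first.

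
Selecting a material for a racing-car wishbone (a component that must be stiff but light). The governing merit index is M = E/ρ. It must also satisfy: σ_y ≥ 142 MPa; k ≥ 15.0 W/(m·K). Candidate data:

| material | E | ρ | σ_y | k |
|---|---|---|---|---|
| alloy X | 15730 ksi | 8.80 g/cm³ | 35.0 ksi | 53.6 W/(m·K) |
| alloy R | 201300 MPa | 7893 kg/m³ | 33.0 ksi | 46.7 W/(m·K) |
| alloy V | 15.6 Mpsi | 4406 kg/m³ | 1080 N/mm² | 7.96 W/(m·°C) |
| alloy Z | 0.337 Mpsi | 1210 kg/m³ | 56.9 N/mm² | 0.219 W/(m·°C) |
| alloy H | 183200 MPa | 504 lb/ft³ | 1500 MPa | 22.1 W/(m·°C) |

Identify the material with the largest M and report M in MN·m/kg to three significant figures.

Screen on constraints: σ_y ≥ 142 MPa; k ≥ 15.0 W/(m·K). Survivors: alloy X, alloy R, alloy H.
After converting to SI:
  alloy X: E = 108.5 GPa, ρ = 8800 kg/m³
  alloy R: E = 201.3 GPa, ρ = 7893 kg/m³
  alloy H: E = 183.2 GPa, ρ = 8073 kg/m³
  alloy R: M = 25.5 MN·m/kg
  alloy H: M = 22.7 MN·m/kg
  alloy X: M = 12.3 MN·m/kg
Alloy R has the largest M.

alloy R, M = 25.5 MN·m/kg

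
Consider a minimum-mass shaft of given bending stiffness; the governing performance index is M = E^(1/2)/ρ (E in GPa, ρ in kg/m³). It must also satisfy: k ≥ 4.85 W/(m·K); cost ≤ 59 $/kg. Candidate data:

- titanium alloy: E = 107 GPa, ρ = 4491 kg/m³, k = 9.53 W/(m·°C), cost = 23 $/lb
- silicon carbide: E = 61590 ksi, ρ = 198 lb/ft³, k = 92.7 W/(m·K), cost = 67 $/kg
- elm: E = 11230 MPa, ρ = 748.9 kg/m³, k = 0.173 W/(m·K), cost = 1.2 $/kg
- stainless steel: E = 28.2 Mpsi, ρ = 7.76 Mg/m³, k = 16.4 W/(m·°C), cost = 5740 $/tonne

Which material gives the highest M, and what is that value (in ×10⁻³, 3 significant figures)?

titanium alloy, M = 2.30×10⁻³

Screen on constraints: k ≥ 4.85 W/(m·K); cost ≤ 59 $/kg. Survivors: titanium alloy, stainless steel.
In SI units:
  titanium alloy: E = 107.0 GPa, ρ = 4491 kg/m³
  stainless steel: E = 194.4 GPa, ρ = 7760 kg/m³
  titanium alloy: M = 2.30×10⁻³
  stainless steel: M = 1.80×10⁻³
Highest index: titanium alloy.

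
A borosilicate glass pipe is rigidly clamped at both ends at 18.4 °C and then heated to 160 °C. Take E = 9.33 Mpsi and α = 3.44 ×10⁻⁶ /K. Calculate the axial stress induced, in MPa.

31.3 MPa

E = 9.33 Mpsi = 64.33 GPa.
ΔT = 141.6 K. Constrained thermal stress σ = E·α·ΔT = 64.33×10³ MPa × 3.44×10⁻⁶ × 141.6 = 31.3 MPa (compressive).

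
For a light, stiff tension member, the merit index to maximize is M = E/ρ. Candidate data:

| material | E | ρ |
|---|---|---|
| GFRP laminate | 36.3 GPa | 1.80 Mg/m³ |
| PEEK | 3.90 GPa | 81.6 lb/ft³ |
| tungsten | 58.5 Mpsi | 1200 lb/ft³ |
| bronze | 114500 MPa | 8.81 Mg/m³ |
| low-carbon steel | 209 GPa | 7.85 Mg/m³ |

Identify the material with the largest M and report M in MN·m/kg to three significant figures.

After converting to SI:
  GFRP laminate: E = 36.30 GPa, ρ = 1800 kg/m³
  PEEK: E = 3.900 GPa, ρ = 1307 kg/m³
  tungsten: E = 403.3 GPa, ρ = 19220 kg/m³
  bronze: E = 114.5 GPa, ρ = 8810 kg/m³
  low-carbon steel: E = 209.0 GPa, ρ = 7850 kg/m³
  low-carbon steel: M = 26.6 MN·m/kg
  tungsten: M = 21.0 MN·m/kg
  GFRP laminate: M = 20.2 MN·m/kg
  bronze: M = 13.0 MN·m/kg
  PEEK: M = 2.98 MN·m/kg
Low-carbon steel has the largest M.

low-carbon steel, M = 26.6 MN·m/kg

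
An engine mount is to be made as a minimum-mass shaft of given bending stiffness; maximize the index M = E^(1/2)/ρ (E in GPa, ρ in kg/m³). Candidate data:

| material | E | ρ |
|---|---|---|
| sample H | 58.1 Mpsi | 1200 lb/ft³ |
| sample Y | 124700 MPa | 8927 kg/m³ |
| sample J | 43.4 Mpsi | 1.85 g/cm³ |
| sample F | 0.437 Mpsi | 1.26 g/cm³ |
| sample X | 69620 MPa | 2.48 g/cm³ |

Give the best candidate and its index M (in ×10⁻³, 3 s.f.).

Normalizing units and computing the index:
  sample H: E = 400.6 GPa, ρ = 19220 kg/m³
  sample Y: E = 124.7 GPa, ρ = 8927 kg/m³
  sample J: E = 299.2 GPa, ρ = 1850 kg/m³
  sample F: E = 3.013 GPa, ρ = 1260 kg/m³
  sample X: E = 69.62 GPa, ρ = 2480 kg/m³
  sample J: M = 9.35×10⁻³
  sample X: M = 3.36×10⁻³
  sample F: M = 1.38×10⁻³
  sample Y: M = 1.25×10⁻³
  sample H: M = 1.04×10⁻³
Sample J ranks first.

sample J, M = 9.35×10⁻³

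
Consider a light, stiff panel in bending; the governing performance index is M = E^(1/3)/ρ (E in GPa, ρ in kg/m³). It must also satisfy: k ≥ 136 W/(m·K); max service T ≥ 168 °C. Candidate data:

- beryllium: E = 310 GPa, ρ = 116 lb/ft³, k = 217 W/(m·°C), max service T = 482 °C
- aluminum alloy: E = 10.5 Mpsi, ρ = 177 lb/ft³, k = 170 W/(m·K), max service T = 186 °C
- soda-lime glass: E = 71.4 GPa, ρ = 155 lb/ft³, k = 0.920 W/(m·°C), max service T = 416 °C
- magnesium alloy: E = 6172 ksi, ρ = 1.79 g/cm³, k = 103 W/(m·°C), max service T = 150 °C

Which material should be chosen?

Screen on constraints: k ≥ 136 W/(m·K); max service T ≥ 168 °C. Survivors: beryllium, aluminum alloy.
Convert each candidate to consistent units, then evaluate M:
  beryllium: E = 310.0 GPa, ρ = 1858 kg/m³
  aluminum alloy: E = 72.39 GPa, ρ = 2835 kg/m³
  beryllium: M = 3.64×10⁻³
  aluminum alloy: M = 1.47×10⁻³
Beryllium has the largest M.

beryllium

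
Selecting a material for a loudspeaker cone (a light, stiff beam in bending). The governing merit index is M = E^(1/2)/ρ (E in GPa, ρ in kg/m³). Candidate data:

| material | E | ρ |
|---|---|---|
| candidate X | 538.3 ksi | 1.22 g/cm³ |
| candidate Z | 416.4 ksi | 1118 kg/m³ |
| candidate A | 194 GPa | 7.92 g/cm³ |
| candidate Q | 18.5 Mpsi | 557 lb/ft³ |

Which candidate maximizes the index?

Normalizing units and computing the index:
  candidate X: E = 3.711 GPa, ρ = 1220 kg/m³
  candidate Z: E = 2.871 GPa, ρ = 1118 kg/m³
  candidate A: E = 194.0 GPa, ρ = 7920 kg/m³
  candidate Q: E = 127.6 GPa, ρ = 8922 kg/m³
  candidate A: M = 1.76×10⁻³
  candidate X: M = 1.58×10⁻³
  candidate Z: M = 1.52×10⁻³
  candidate Q: M = 1.27×10⁻³
Highest index: candidate A.

candidate A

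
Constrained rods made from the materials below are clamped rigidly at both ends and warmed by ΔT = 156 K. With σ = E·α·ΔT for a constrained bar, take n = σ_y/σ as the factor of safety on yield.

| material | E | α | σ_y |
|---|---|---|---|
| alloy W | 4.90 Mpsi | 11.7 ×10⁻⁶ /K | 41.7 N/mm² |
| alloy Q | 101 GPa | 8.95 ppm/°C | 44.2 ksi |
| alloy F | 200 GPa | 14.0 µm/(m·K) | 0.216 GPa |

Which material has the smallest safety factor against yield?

Per material, after unit conversion:
  alloy W: E = 33.78, α = 11.7, σ_y = 41.70 → σ = 61.7 MPa, n = 0.676
  alloy Q: E = 101.0, α = 8.95, σ_y = 304.7 → σ = 141 MPa, n = 2.16
  alloy F: E = 200.0, α = 14.0, σ_y = 216.0 → σ = 437 MPa, n = 0.495
The minimum is alloy F at n = 0.495.

alloy F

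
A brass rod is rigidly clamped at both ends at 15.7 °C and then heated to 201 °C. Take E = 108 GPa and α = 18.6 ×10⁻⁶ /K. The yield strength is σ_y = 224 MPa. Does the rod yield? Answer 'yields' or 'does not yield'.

yields

ΔT = 185.3 K. Constrained thermal stress σ = E·α·ΔT = 108.0×10³ MPa × 18.6×10⁻⁶ × 185.3 = 372 MPa (compressive).
Compare to σ_y = 224 MPa: σ ≥ σ_y, so it yields.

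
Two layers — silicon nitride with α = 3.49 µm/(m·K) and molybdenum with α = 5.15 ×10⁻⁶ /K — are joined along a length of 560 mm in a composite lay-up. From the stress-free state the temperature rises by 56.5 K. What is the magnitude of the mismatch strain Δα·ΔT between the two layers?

9.38×10⁻⁵

Δα = |3.49 − 5.15|×10⁻⁶/K = 1.66×10⁻⁶/K.
Mismatch strain = Δα·ΔT = 1.66×10⁻⁶ × 56.5 = 9.38×10⁻⁵.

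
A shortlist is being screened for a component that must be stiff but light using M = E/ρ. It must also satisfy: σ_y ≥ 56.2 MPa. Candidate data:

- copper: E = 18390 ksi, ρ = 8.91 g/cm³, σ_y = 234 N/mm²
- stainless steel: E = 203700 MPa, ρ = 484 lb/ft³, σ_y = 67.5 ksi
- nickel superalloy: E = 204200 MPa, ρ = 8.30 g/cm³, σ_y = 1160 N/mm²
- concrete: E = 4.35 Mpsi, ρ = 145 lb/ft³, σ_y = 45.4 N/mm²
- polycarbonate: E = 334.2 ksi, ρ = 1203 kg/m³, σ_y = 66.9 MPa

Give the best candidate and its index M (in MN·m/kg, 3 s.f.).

stainless steel, M = 26.3 MN·m/kg

Screen on constraints: σ_y ≥ 56.2 MPa. Survivors: copper, stainless steel, nickel superalloy, polycarbonate.
In SI units:
  copper: E = 126.8 GPa, ρ = 8910 kg/m³
  stainless steel: E = 203.7 GPa, ρ = 7753 kg/m³
  nickel superalloy: E = 204.2 GPa, ρ = 8300 kg/m³
  polycarbonate: E = 2.304 GPa, ρ = 1203 kg/m³
  stainless steel: M = 26.3 MN·m/kg
  nickel superalloy: M = 24.6 MN·m/kg
  copper: M = 14.2 MN·m/kg
  polycarbonate: M = 1.92 MN·m/kg
Stainless steel ranks first.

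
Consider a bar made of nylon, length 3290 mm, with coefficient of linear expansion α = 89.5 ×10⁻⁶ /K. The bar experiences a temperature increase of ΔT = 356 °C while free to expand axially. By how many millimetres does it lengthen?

ΔL = α·L₀·ΔT = 89.5×10⁻⁶ × 3290 mm × 356.0 K = 105 mm.

105 mm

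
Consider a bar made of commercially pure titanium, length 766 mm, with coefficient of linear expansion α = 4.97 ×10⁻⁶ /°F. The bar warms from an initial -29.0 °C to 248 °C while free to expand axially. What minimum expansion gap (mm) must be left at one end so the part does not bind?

1.90 mm

Convert α: 4.97×10⁻⁶/°F × (9/5) = 8.95×10⁻⁶/K.
ΔT = 248 − (-29.0) = 277.0 K.
ΔL = α·L₀·ΔT = 8.95×10⁻⁶ × 766 mm × 277.0 K = 1.90 mm.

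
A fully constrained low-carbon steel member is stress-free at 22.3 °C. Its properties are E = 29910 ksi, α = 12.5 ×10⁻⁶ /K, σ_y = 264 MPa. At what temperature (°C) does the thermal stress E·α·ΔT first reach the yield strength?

E = 29910 ksi = 206.2 GPa.
E·α·ΔT = 264.0 MPa ⇒ ΔT = 264.0 / (206.2×10³ × 12.5×10⁻⁶) = 102.4 K.
T = 22.3 + 102.4 = 124.7 °C.

125 °C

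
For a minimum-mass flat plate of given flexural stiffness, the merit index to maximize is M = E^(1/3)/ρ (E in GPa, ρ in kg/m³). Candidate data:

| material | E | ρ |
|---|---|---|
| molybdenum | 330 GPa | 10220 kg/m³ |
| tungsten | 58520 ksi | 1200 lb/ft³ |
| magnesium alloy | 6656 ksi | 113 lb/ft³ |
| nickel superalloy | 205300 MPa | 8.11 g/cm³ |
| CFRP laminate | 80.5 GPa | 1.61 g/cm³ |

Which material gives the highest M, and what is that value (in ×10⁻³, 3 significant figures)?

Normalizing units and computing the index:
  molybdenum: E = 330.0 GPa, ρ = 10220 kg/m³
  tungsten: E = 403.5 GPa, ρ = 19220 kg/m³
  magnesium alloy: E = 45.89 GPa, ρ = 1810 kg/m³
  nickel superalloy: E = 205.3 GPa, ρ = 8110 kg/m³
  CFRP laminate: E = 80.50 GPa, ρ = 1610 kg/m³
  CFRP laminate: M = 2.68×10⁻³
  magnesium alloy: M = 1.98×10⁻³
  nickel superalloy: M = 0.727×10⁻³
  molybdenum: M = 0.676×10⁻³
  tungsten: M = 0.384×10⁻³
Highest index: CFRP laminate.

CFRP laminate, M = 2.68×10⁻³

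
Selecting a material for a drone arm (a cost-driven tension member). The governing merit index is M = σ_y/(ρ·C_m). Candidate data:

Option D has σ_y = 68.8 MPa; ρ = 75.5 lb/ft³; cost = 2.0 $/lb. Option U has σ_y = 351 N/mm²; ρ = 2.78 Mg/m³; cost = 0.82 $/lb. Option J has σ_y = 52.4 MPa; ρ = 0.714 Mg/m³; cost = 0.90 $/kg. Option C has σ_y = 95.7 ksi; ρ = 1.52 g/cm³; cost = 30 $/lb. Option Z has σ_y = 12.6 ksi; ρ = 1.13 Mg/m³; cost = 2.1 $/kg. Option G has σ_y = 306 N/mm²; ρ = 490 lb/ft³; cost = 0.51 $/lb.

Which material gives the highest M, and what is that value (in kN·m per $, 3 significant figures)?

option J, M = 81.5 kN·m per $

After converting to SI:
  option D: σ_y = 68.80 MPa, ρ = 1209 kg/m³, cost = 4.409 $/kg
  option U: σ_y = 351.0 MPa, ρ = 2780 kg/m³, cost = 1.808 $/kg
  option J: σ_y = 52.40 MPa, ρ = 714.0 kg/m³, cost = 0.9000 $/kg
  option C: σ_y = 659.8 MPa, ρ = 1520 kg/m³, cost = 66.14 $/kg
  option Z: σ_y = 86.87 MPa, ρ = 1130 kg/m³, cost = 2.100 $/kg
  option G: σ_y = 306.0 MPa, ρ = 7849 kg/m³, cost = 1.124 $/kg
  option J: M = 81.5 kN·m per $
  option U: M = 69.8 kN·m per $
  option Z: M = 36.6 kN·m per $
  option G: M = 34.7 kN·m per $
  option D: M = 12.9 kN·m per $
  option C: M = 6.56 kN·m per $
Option J has the largest M.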